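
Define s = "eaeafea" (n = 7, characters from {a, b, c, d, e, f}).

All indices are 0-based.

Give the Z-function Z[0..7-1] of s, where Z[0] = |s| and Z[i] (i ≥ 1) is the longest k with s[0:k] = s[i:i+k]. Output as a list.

[7, 0, 2, 0, 0, 2, 0]

Z[0]=7
i=1: i≥r, start 0; Z[1]=0
i=2: i≥r, start 0; Z[2]=2 scan→box=[2,4)
i=3: min(r-i=1, Z[1]=0)=0; Z[3]=0
i=4: i≥r, start 0; Z[4]=0
i=5: i≥r, start 0; Z[5]=2 scan→box=[5,7)
i=6: min(r-i=1, Z[1]=0)=0; Z[6]=0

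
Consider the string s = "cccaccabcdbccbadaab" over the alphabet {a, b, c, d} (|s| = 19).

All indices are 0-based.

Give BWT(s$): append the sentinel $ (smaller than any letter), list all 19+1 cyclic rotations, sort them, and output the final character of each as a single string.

rank  rotation              last
    0  $cccaccabcdbccbadaab  b
    1  aab$cccaccabcdbccbad  d
    2  ab$cccaccabcdbccbada  a
    3  abcdbccbadaab$cccacc  c
    4  accabcdbccbadaab$ccc  c
    5  adaab$cccaccabcdbccb  b
    6  b$cccaccabcdbccbadaa  a
    7  badaab$cccaccabcdbcc  c
    8  bccbadaab$cccaccabcd  d
    9  bcdbccbadaab$cccacca  a
   10  cabcdbccbadaab$cccac  c
   11  caccabcdbccbadaab$cc  c
   12  cbadaab$cccaccabcdbc  c
   13  ccabcdbccbadaab$ccca  a
   14  ccaccabcdbccbadaab$c  c
   15  ccbadaab$cccaccabcdb  b
   16  cccaccabcdbccbadaab$  $
   17  cdbccbadaab$cccaccab  b
   18  daab$cccaccabcdbccba  a
   19  dbccbadaab$cccaccabc  c

bdaccbacdacccacb$bac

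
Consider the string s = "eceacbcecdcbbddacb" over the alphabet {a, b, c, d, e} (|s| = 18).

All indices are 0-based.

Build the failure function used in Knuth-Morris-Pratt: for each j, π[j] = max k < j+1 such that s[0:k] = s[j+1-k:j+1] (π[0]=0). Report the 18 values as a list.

[0, 0, 1, 0, 0, 0, 0, 1, 2, 0, 0, 0, 0, 0, 0, 0, 0, 0]

π[0] = 0
j=1 s[j]='c': π[1]=0 (border '')
j=2 s[j]='e': π[2]=1 (border 'e')
j=3 s[j]='a': k: 1→0; π[3]=0 (border '')
j=4 s[j]='c': π[4]=0 (border '')
j=5 s[j]='b': π[5]=0 (border '')
j=6 s[j]='c': π[6]=0 (border '')
j=7 s[j]='e': π[7]=1 (border 'e')
j=8 s[j]='c': π[8]=2 (border 'ec')
j=9 s[j]='d': k: 2→0; π[9]=0 (border '')
j=10 s[j]='c': π[10]=0 (border '')
j=11 s[j]='b': π[11]=0 (border '')
j=12 s[j]='b': π[12]=0 (border '')
j=13 s[j]='d': π[13]=0 (border '')
j=14 s[j]='d': π[14]=0 (border '')
j=15 s[j]='a': π[15]=0 (border '')
j=16 s[j]='c': π[16]=0 (border '')
j=17 s[j]='b': π[17]=0 (border '')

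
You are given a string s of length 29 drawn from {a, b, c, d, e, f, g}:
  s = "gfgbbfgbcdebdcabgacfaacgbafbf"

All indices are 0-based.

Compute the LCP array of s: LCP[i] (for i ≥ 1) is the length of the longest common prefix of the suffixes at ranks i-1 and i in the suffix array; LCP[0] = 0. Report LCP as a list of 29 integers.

[0, 1, 1, 2, 1, 0, 1, 1, 1, 1, 2, 1, 0, 1, 1, 1, 0, 1, 0, 0, 1, 1, 1, 3, 0, 1, 2, 2, 1]

rank | idx | suffix
   0 |  20 | aacgbafbf
   1 |  14 | abgacfaacgbafbf
   2 |  17 | acfaacgbafbf
   3 |  21 | acgbafbf
   4 |  25 | afbf
   5 |  24 | bafbf
   6 |   3 | bbfgbcdebdcabgacfaacgbafbf
   7 |   7 | bcdebdcabgacfaacgbafbf
   8 |  11 | bdcabgacfaacgbafbf
   9 |  27 | bf
  10 |   4 | bfgbcdebdcabgacfaacgbafbf
  11 |  15 | bgacfaacgbafbf
  12 |  13 | cabgacfaacgbafbf
  13 |   8 | cdebdcabgacfaacgbafbf
  14 |  18 | cfaacgbafbf
  15 |  22 | cgbafbf
  16 |  12 | dcabgacfaacgbafbf
  17 |   9 | debdcabgacfaacgbafbf
  18 |  10 | ebdcabgacfaacgbafbf
  19 |  28 | f
  20 |  19 | faacgbafbf
  21 |  26 | fbf
  22 |   1 | fgbbfgbcdebdcabgacfaacgbafbf
  23 |   5 | fgbcdebdcabgacfaacgbafbf
  24 |  16 | gacfaacgbafbf
  25 |  23 | gbafbf
  26 |   2 | gbbfgbcdebdcabgacfaacgbafbf
  27 |   6 | gbcdebdcabgacfaacgbafbf
  28 |   0 | gfgbbfgbcdebdcabgacfaacgbafbf

SA = [20, 14, 17, 21, 25, 24, 3, 7, 11, 27, 4, 15, 13, 8, 18, 22, 12, 9, 10, 28, 19, 26, 1, 5, 16, 23, 2, 6, 0]
rank  pair      lcp
   1  s[20:],s[14:]  1  'a'
   2  s[14:],s[17:]  1  'a'
   3  s[17:],s[21:]  2  'ac'
   4  s[21:],s[25:]  1  'a'
   5  s[25:],s[24:]  0  ''
   6  s[24:],s[3:]  1  'b'
   7  s[3:],s[7:]  1  'b'
   8  s[7:],s[11:]  1  'b'
   9  s[11:],s[27:]  1  'b'
  10  s[27:],s[4:]  2  'bf'
  11  s[4:],s[15:]  1  'b'
  12  s[15:],s[13:]  0  ''
  13  s[13:],s[8:]  1  'c'
  14  s[8:],s[18:]  1  'c'
  15  s[18:],s[22:]  1  'c'
  16  s[22:],s[12:]  0  ''
  17  s[12:],s[9:]  1  'd'
  18  s[9:],s[10:]  0  ''
  19  s[10:],s[28:]  0  ''
  20  s[28:],s[19:]  1  'f'
  21  s[19:],s[26:]  1  'f'
  22  s[26:],s[1:]  1  'f'
  23  s[1:],s[5:]  3  'fgb'
  24  s[5:],s[16:]  0  ''
  25  s[16:],s[23:]  1  'g'
  26  s[23:],s[2:]  2  'gb'
  27  s[2:],s[6:]  2  'gb'
  28  s[6:],s[0:]  1  'g'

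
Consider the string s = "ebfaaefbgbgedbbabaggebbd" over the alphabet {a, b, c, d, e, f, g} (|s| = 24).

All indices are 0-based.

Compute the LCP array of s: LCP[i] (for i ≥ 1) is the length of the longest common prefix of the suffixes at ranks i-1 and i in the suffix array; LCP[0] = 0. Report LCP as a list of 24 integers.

sorted suffixes:
  #0 SA[0]=3  'aaefbgbgedbbabaggebbd'
  #1 SA[1]=15  'abaggebbd'
  #2 SA[2]=4  'aefbgbgedbbabaggebbd'
  #3 SA[3]=17  'aggebbd'
  #4 SA[4]=14  'babaggebbd'
  #5 SA[5]=16  'baggebbd'
  #6 SA[6]=13  'bbabaggebbd'
  #7 SA[7]=21  'bbd'
  #8 SA[8]=22  'bd'
  #9 SA[9]=1  'bfaaefbgbgedbbabaggebbd'
  #10 SA[10]=7  'bgbgedbbabaggebbd'
  #11 SA[11]=9  'bgedbbabaggebbd'
  #12 SA[12]=23  'd'
  #13 SA[13]=12  'dbbabaggebbd'
  #14 SA[14]=20  'ebbd'
  #15 SA[15]=0  'ebfaaefbgbgedbbabaggebbd'
  #16 SA[16]=11  'edbbabaggebbd'
  #17 SA[17]=5  'efbgbgedbbabaggebbd'
  #18 SA[18]=2  'faaefbgbgedbbabaggebbd'
  #19 SA[19]=6  'fbgbgedbbabaggebbd'
  #20 SA[20]=8  'gbgedbbabaggebbd'
  #21 SA[21]=19  'gebbd'
  #22 SA[22]=10  'gedbbabaggebbd'
  #23 SA[23]=18  'ggebbd'

SA = [3, 15, 4, 17, 14, 16, 13, 21, 22, 1, 7, 9, 23, 12, 20, 0, 11, 5, 2, 6, 8, 19, 10, 18]
i: (SA[i-1],SA[i]) lcp shared
  1: (3,15) 1 'a'
  2: (15,4) 1 'a'
  3: (4,17) 1 'a'
  4: (17,14) 0 ''
  5: (14,16) 2 'ba'
  6: (16,13) 1 'b'
  7: (13,21) 2 'bb'
  8: (21,22) 1 'b'
  9: (22,1) 1 'b'
  10: (1,7) 1 'b'
  11: (7,9) 2 'bg'
  12: (9,23) 0 ''
  13: (23,12) 1 'd'
  14: (12,20) 0 ''
  15: (20,0) 2 'eb'
  16: (0,11) 1 'e'
  17: (11,5) 1 'e'
  18: (5,2) 0 ''
  19: (2,6) 1 'f'
  20: (6,8) 0 ''
  21: (8,19) 1 'g'
  22: (19,10) 2 'ge'
  23: (10,18) 1 'g'

[0, 1, 1, 1, 0, 2, 1, 2, 1, 1, 1, 2, 0, 1, 0, 2, 1, 1, 0, 1, 0, 1, 2, 1]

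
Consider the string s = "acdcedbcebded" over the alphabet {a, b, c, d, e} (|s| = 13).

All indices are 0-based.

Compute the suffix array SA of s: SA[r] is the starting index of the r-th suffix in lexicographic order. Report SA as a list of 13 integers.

[0, 6, 9, 1, 7, 3, 12, 5, 2, 10, 8, 11, 4]

sorted suffixes:
  #0 SA[0]=0  'acdcedbcebded'
  #1 SA[1]=6  'bcebded'
  #2 SA[2]=9  'bded'
  #3 SA[3]=1  'cdcedbcebded'
  #4 SA[4]=7  'cebded'
  #5 SA[5]=3  'cedbcebded'
  #6 SA[6]=12  'd'
  #7 SA[7]=5  'dbcebded'
  #8 SA[8]=2  'dcedbcebded'
  #9 SA[9]=10  'ded'
  #10 SA[10]=8  'ebded'
  #11 SA[11]=11  'ed'
  #12 SA[12]=4  'edbcebded'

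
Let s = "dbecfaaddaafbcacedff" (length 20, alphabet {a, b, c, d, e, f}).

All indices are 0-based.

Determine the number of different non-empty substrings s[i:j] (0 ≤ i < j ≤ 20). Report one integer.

sorted suffixes:
  #0 SA[0]=5  'aaddaafbcacedff'
  #1 SA[1]=9  'aafbcacedff'
  #2 SA[2]=14  'acedff'
  #3 SA[3]=6  'addaafbcacedff'
  #4 SA[4]=10  'afbcacedff'
  #5 SA[5]=12  'bcacedff'
  #6 SA[6]=1  'becfaaddaafbcacedff'
  #7 SA[7]=13  'cacedff'
  #8 SA[8]=15  'cedff'
  #9 SA[9]=3  'cfaaddaafbcacedff'
  #10 SA[10]=8  'daafbcacedff'
  #11 SA[11]=0  'dbecfaaddaafbcacedff'
  #12 SA[12]=7  'ddaafbcacedff'
  #13 SA[13]=17  'dff'
  #14 SA[14]=2  'ecfaaddaafbcacedff'
  #15 SA[15]=16  'edff'
  #16 SA[16]=19  'f'
  #17 SA[17]=4  'faaddaafbcacedff'
  #18 SA[18]=11  'fbcacedff'
  #19 SA[19]=18  'ff'

SA = [5, 9, 14, 6, 10, 12, 1, 13, 15, 3, 8, 0, 7, 17, 2, 16, 19, 4, 11, 18]
rank  pair      lcp
   1  s[5:],s[9:]  2  'aa'
   2  s[9:],s[14:]  1  'a'
   3  s[14:],s[6:]  1  'a'
   4  s[6:],s[10:]  1  'a'
   5  s[10:],s[12:]  0  ''
   6  s[12:],s[1:]  1  'b'
   7  s[1:],s[13:]  0  ''
   8  s[13:],s[15:]  1  'c'
   9  s[15:],s[3:]  1  'c'
  10  s[3:],s[8:]  0  ''
  11  s[8:],s[0:]  1  'd'
  12  s[0:],s[7:]  1  'd'
  13  s[7:],s[17:]  1  'd'
  14  s[17:],s[2:]  0  ''
  15  s[2:],s[16:]  1  'e'
  16  s[16:],s[19:]  0  ''
  17  s[19:],s[4:]  1  'f'
  18  s[4:],s[11:]  1  'f'
  19  s[11:],s[18:]  1  'f'

n(n+1)/2 = 20·21/2 = 210
Σ LCP = 0 + 2 + 1 + 1 + 1 + 0 + 1 + 0 + 1 + 1 + 0 + 1 + 1 + 1 + 0 + 1 + 0 + 1 + 1 + 1 = 15
distinct = 210 − 15 = 195

195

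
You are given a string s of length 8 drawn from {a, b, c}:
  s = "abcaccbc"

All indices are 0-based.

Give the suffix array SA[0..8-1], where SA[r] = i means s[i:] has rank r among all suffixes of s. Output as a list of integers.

[0, 3, 6, 1, 7, 2, 5, 4]

rank | idx | suffix
   0 |   0 | abcaccbc
   1 |   3 | accbc
   2 |   6 | bc
   3 |   1 | bcaccbc
   4 |   7 | c
   5 |   2 | caccbc
   6 |   5 | cbc
   7 |   4 | ccbc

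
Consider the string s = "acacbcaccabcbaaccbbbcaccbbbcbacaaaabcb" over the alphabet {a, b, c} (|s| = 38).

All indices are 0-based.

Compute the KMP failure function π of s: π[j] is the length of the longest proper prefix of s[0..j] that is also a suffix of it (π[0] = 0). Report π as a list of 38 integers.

π[0] = 0
j=1 s[j]='c': π[1]=0 (border '')
j=2 s[j]='a': π[2]=1 (border 'a')
j=3 s[j]='c': π[3]=2 (border 'ac')
j=4 s[j]='b': k: 2→0; π[4]=0 (border '')
j=5 s[j]='c': π[5]=0 (border '')
j=6 s[j]='a': π[6]=1 (border 'a')
j=7 s[j]='c': π[7]=2 (border 'ac')
j=8 s[j]='c': k: 2→0; π[8]=0 (border '')
j=9 s[j]='a': π[9]=1 (border 'a')
j=10 s[j]='b': k: 1→0; π[10]=0 (border '')
j=11 s[j]='c': π[11]=0 (border '')
j=12 s[j]='b': π[12]=0 (border '')
j=13 s[j]='a': π[13]=1 (border 'a')
j=14 s[j]='a': k: 1→0; π[14]=1 (border 'a')
j=15 s[j]='c': π[15]=2 (border 'ac')
j=16 s[j]='c': k: 2→0; π[16]=0 (border '')
j=17 s[j]='b': π[17]=0 (border '')
j=18 s[j]='b': π[18]=0 (border '')
j=19 s[j]='b': π[19]=0 (border '')
j=20 s[j]='c': π[20]=0 (border '')
j=21 s[j]='a': π[21]=1 (border 'a')
j=22 s[j]='c': π[22]=2 (border 'ac')
j=23 s[j]='c': k: 2→0; π[23]=0 (border '')
j=24 s[j]='b': π[24]=0 (border '')
j=25 s[j]='b': π[25]=0 (border '')
j=26 s[j]='b': π[26]=0 (border '')
j=27 s[j]='c': π[27]=0 (border '')
j=28 s[j]='b': π[28]=0 (border '')
j=29 s[j]='a': π[29]=1 (border 'a')
j=30 s[j]='c': π[30]=2 (border 'ac')
j=31 s[j]='a': π[31]=3 (border 'aca')
j=32 s[j]='a': k: 3→1→0; π[32]=1 (border 'a')
j=33 s[j]='a': k: 1→0; π[33]=1 (border 'a')
j=34 s[j]='a': k: 1→0; π[34]=1 (border 'a')
j=35 s[j]='b': k: 1→0; π[35]=0 (border '')
j=36 s[j]='c': π[36]=0 (border '')
j=37 s[j]='b': π[37]=0 (border '')

[0, 0, 1, 2, 0, 0, 1, 2, 0, 1, 0, 0, 0, 1, 1, 2, 0, 0, 0, 0, 0, 1, 2, 0, 0, 0, 0, 0, 0, 1, 2, 3, 1, 1, 1, 0, 0, 0]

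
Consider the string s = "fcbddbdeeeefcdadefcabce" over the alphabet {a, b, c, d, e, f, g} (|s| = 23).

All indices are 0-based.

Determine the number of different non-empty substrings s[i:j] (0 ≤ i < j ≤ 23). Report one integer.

sorted suffixes:
  #0 SA[0]=19  'abce'
  #1 SA[1]=14  'adefcabce'
  #2 SA[2]=20  'bce'
  #3 SA[3]=2  'bddbdeeeefcdadefcabce'
  #4 SA[4]=5  'bdeeeefcdadefcabce'
  #5 SA[5]=18  'cabce'
  #6 SA[6]=1  'cbddbdeeeefcdadefcabce'
  #7 SA[7]=12  'cdadefcabce'
  #8 SA[8]=21  'ce'
  #9 SA[9]=13  'dadefcabce'
  #10 SA[10]=4  'dbdeeeefcdadefcabce'
  #11 SA[11]=3  'ddbdeeeefcdadefcabce'
  #12 SA[12]=6  'deeeefcdadefcabce'
  #13 SA[13]=15  'defcabce'
  #14 SA[14]=22  'e'
  #15 SA[15]=7  'eeeefcdadefcabce'
  #16 SA[16]=8  'eeefcdadefcabce'
  #17 SA[17]=9  'eefcdadefcabce'
  #18 SA[18]=16  'efcabce'
  #19 SA[19]=10  'efcdadefcabce'
  #20 SA[20]=17  'fcabce'
  #21 SA[21]=0  'fcbddbdeeeefcdadefcabce'
  #22 SA[22]=11  'fcdadefcabce'

SA = [19, 14, 20, 2, 5, 18, 1, 12, 21, 13, 4, 3, 6, 15, 22, 7, 8, 9, 16, 10, 17, 0, 11]
rank  pair      lcp
   1  s[19:],s[14:]  1  'a'
   2  s[14:],s[20:]  0  ''
   3  s[20:],s[2:]  1  'b'
   4  s[2:],s[5:]  2  'bd'
   5  s[5:],s[18:]  0  ''
   6  s[18:],s[1:]  1  'c'
   7  s[1:],s[12:]  1  'c'
   8  s[12:],s[21:]  1  'c'
   9  s[21:],s[13:]  0  ''
  10  s[13:],s[4:]  1  'd'
  11  s[4:],s[3:]  1  'd'
  12  s[3:],s[6:]  1  'd'
  13  s[6:],s[15:]  2  'de'
  14  s[15:],s[22:]  0  ''
  15  s[22:],s[7:]  1  'e'
  16  s[7:],s[8:]  3  'eee'
  17  s[8:],s[9:]  2  'ee'
  18  s[9:],s[16:]  1  'e'
  19  s[16:],s[10:]  3  'efc'
  20  s[10:],s[17:]  0  ''
  21  s[17:],s[0:]  2  'fc'
  22  s[0:],s[11:]  2  'fc'

n(n+1)/2 = 23·24/2 = 276
Σ LCP = 0 + 1 + 0 + 1 + 2 + 0 + 1 + 1 + 1 + 0 + 1 + 1 + 1 + 2 + 0 + 1 + 3 + 2 + 1 + 3 + 0 + 2 + 2 = 26
distinct = 276 − 26 = 250

250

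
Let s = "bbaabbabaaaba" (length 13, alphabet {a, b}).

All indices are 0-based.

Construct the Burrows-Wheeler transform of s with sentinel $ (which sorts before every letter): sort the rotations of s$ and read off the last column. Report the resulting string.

abbababaaabb$a

rank  rotation        last
    0  $bbaabbabaaaba  a
    1  a$bbaabbabaaab  b
    2  aaaba$bbaabbab  b
    3  aaba$bbaabbaba  a
    4  aabbabaaaba$bb  b
    5  aba$bbaabbabaa  a
    6  abaaaba$bbaabb  b
    7  abbabaaaba$bba  a
    8  ba$bbaabbabaaa  a
    9  baaaba$bbaabba  a
   10  baabbabaaaba$b  b
   11  babaaaba$bbaab  b
   12  bbaabbabaaaba$  $
   13  bbabaaaba$bbaa  a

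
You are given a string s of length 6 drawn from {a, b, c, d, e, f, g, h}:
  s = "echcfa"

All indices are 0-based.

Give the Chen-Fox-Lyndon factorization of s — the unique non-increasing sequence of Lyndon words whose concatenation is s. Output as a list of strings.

emit factor 1: 'e' (i=0, period=1)
emit factor 2: 'ch' (i=1, period=2)
emit factor 3: 'cf' (i=3, period=2)
emit factor 4: 'a' (i=5, period=1)

["e", "ch", "cf", "a"]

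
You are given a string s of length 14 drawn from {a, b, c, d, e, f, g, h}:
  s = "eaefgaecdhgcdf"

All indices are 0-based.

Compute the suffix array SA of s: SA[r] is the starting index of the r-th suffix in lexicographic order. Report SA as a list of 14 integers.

rank | idx | suffix
   0 |   5 | aecdhgcdf
   1 |   1 | aefgaecdhgcdf
   2 |  11 | cdf
   3 |   7 | cdhgcdf
   4 |  12 | df
   5 |   8 | dhgcdf
   6 |   0 | eaefgaecdhgcdf
   7 |   6 | ecdhgcdf
   8 |   2 | efgaecdhgcdf
   9 |  13 | f
  10 |   3 | fgaecdhgcdf
  11 |   4 | gaecdhgcdf
  12 |  10 | gcdf
  13 |   9 | hgcdf

[5, 1, 11, 7, 12, 8, 0, 6, 2, 13, 3, 4, 10, 9]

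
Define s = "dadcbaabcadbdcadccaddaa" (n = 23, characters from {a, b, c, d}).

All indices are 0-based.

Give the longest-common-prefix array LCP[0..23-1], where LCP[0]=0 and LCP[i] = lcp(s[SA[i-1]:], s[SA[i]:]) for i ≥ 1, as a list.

rank | idx | suffix
   0 |  22 | a
   1 |  21 | aa
   2 |   5 | aabcadbdcadccaddaa
   3 |   6 | abcadbdcadccaddaa
   4 |   9 | adbdcadccaddaa
   5 |   1 | adcbaabcadbdcadccaddaa
   6 |  14 | adccaddaa
   7 |  18 | addaa
   8 |   4 | baabcadbdcadccaddaa
   9 |   7 | bcadbdcadccaddaa
  10 |  11 | bdcadccaddaa
  11 |   8 | cadbdcadccaddaa
  12 |  13 | cadccaddaa
  13 |  17 | caddaa
  14 |   3 | cbaabcadbdcadccaddaa
  15 |  16 | ccaddaa
  16 |  20 | daa
  17 |   0 | dadcbaabcadbdcadccaddaa
  18 |  10 | dbdcadccaddaa
  19 |  12 | dcadccaddaa
  20 |   2 | dcbaabcadbdcadccaddaa
  21 |  15 | dccaddaa
  22 |  19 | ddaa

SA = [22, 21, 5, 6, 9, 1, 14, 18, 4, 7, 11, 8, 13, 17, 3, 16, 20, 0, 10, 12, 2, 15, 19]
[i] adj suffixes → lcp
  [1] 22/21 → 1 ('a')
  [2] 21/5 → 2 ('aa')
  [3] 5/6 → 1 ('a')
  [4] 6/9 → 1 ('a')
  [5] 9/1 → 2 ('ad')
  [6] 1/14 → 3 ('adc')
  [7] 14/18 → 2 ('ad')
  [8] 18/4 → 0 ('')
  [9] 4/7 → 1 ('b')
  [10] 7/11 → 1 ('b')
  [11] 11/8 → 0 ('')
  [12] 8/13 → 3 ('cad')
  [13] 13/17 → 3 ('cad')
  [14] 17/3 → 1 ('c')
  [15] 3/16 → 1 ('c')
  [16] 16/20 → 0 ('')
  [17] 20/0 → 2 ('da')
  [18] 0/10 → 1 ('d')
  [19] 10/12 → 1 ('d')
  [20] 12/2 → 2 ('dc')
  [21] 2/15 → 2 ('dc')
  [22] 15/19 → 1 ('d')

[0, 1, 2, 1, 1, 2, 3, 2, 0, 1, 1, 0, 3, 3, 1, 1, 0, 2, 1, 1, 2, 2, 1]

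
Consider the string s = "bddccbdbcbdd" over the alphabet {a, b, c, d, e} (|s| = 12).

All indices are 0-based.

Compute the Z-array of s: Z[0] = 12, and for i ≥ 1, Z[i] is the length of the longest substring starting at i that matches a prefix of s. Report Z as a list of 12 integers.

Z[0]=12
i=1: i≥r, start 0; Z[1]=0
i=2: i≥r, start 0; Z[2]=0
i=3: i≥r, start 0; Z[3]=0
i=4: i≥r, start 0; Z[4]=0
i=5: i≥r, start 0; Z[5]=2 extend→box=[5,7)
i=6: min(r-i=1, Z[1]=0)=0; Z[6]=0
i=7: i≥r, start 0; Z[7]=1 extend→box=[7,8)
i=8: i≥r, start 0; Z[8]=0
i=9: i≥r, start 0; Z[9]=3 extend→box=[9,12)
i=10: min(r-i=2, Z[1]=0)=0; Z[10]=0
i=11: min(r-i=1, Z[2]=0)=0; Z[11]=0

[12, 0, 0, 0, 0, 2, 0, 1, 0, 3, 0, 0]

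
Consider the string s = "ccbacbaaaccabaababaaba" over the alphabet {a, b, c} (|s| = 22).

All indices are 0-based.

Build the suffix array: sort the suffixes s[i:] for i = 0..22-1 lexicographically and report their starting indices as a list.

rank | idx | suffix
   0 |  21 | a
   1 |   6 | aaaccabaababaaba
   2 |  18 | aaba
   3 |  13 | aababaaba
   4 |   7 | aaccabaababaaba
   5 |  19 | aba
   6 |  16 | abaaba
   7 |  11 | abaababaaba
   8 |  14 | ababaaba
   9 |   3 | acbaaaccabaababaaba
  10 |   8 | accabaababaaba
  11 |  20 | ba
  12 |   5 | baaaccabaababaaba
  13 |  17 | baaba
  14 |  12 | baababaaba
  15 |  15 | babaaba
  16 |   2 | bacbaaaccabaababaaba
  17 |  10 | cabaababaaba
  18 |   4 | cbaaaccabaababaaba
  19 |   1 | cbacbaaaccabaababaaba
  20 |   9 | ccabaababaaba
  21 |   0 | ccbacbaaaccabaababaaba

[21, 6, 18, 13, 7, 19, 16, 11, 14, 3, 8, 20, 5, 17, 12, 15, 2, 10, 4, 1, 9, 0]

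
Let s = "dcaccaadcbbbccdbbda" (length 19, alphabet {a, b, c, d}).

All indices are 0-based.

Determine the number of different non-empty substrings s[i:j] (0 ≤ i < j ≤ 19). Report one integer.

170

rank→(start, suffix):
  0 → (18, 'a')
  1 → (5, 'aadcbbbccdbbda')
  2 → (2, 'accaadcbbbccdbbda')
  3 → (6, 'adcbbbccdbbda')
  4 → (9, 'bbbccdbbda')
  5 → (10, 'bbccdbbda')
  6 → (15, 'bbda')
  7 → (11, 'bccdbbda')
  8 → (16, 'bda')
  9 → (4, 'caadcbbbccdbbda')
  10 → (1, 'caccaadcbbbccdbbda')
  11 → (8, 'cbbbccdbbda')
  12 → (3, 'ccaadcbbbccdbbda')
  13 → (12, 'ccdbbda')
  14 → (13, 'cdbbda')
  15 → (17, 'da')
  16 → (14, 'dbbda')
  17 → (0, 'dcaccaadcbbbccdbbda')
  18 → (7, 'dcbbbccdbbda')

SA = [18, 5, 2, 6, 9, 10, 15, 11, 16, 4, 1, 8, 3, 12, 13, 17, 14, 0, 7]
[i] adj suffixes → lcp
  [1] 18/5 → 1 ('a')
  [2] 5/2 → 1 ('a')
  [3] 2/6 → 1 ('a')
  [4] 6/9 → 0 ('')
  [5] 9/10 → 2 ('bb')
  [6] 10/15 → 2 ('bb')
  [7] 15/11 → 1 ('b')
  [8] 11/16 → 1 ('b')
  [9] 16/4 → 0 ('')
  [10] 4/1 → 2 ('ca')
  [11] 1/8 → 1 ('c')
  [12] 8/3 → 1 ('c')
  [13] 3/12 → 2 ('cc')
  [14] 12/13 → 1 ('c')
  [15] 13/17 → 0 ('')
  [16] 17/14 → 1 ('d')
  [17] 14/0 → 1 ('d')
  [18] 0/7 → 2 ('dc')

n(n+1)/2 = 19·20/2 = 190
Σ LCP = 0 + 1 + 1 + 1 + 0 + 2 + 2 + 1 + 1 + 0 + 2 + 1 + 1 + 2 + 1 + 0 + 1 + 1 + 2 = 20
distinct = 190 − 20 = 170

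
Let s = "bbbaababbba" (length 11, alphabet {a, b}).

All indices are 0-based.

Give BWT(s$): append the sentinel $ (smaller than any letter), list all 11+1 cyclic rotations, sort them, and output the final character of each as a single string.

rank  rotation      last
    0  $bbbaababbba  a
    1  a$bbbaababbb  b
    2  aababbba$bbb  b
    3  ababbba$bbba  a
    4  abbba$bbbaab  b
    5  ba$bbbaababb  b
    6  baababbba$bb  b
    7  babbba$bbbaa  a
    8  bba$bbbaabab  b
    9  bbaababbba$b  b
   10  bbba$bbbaaba  a
   11  bbbaababbba$  $

abbabbbabba$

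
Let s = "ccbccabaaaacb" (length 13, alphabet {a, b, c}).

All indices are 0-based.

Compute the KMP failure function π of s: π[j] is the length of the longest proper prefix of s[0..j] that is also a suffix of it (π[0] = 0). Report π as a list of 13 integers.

π[0] = 0
j=1 s[j]='c': π[1]=1 (border 'c')
j=2 s[j]='b': k: 1→0; π[2]=0 (border '')
j=3 s[j]='c': π[3]=1 (border 'c')
j=4 s[j]='c': π[4]=2 (border 'cc')
j=5 s[j]='a': k: 2→1→0; π[5]=0 (border '')
j=6 s[j]='b': π[6]=0 (border '')
j=7 s[j]='a': π[7]=0 (border '')
j=8 s[j]='a': π[8]=0 (border '')
j=9 s[j]='a': π[9]=0 (border '')
j=10 s[j]='a': π[10]=0 (border '')
j=11 s[j]='c': π[11]=1 (border 'c')
j=12 s[j]='b': k: 1→0; π[12]=0 (border '')

[0, 1, 0, 1, 2, 0, 0, 0, 0, 0, 0, 1, 0]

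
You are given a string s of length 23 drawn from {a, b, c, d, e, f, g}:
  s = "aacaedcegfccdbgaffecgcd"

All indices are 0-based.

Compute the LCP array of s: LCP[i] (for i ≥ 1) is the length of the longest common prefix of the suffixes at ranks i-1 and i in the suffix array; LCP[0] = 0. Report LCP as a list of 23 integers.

rank→(start, suffix):
  0 → (0, 'aacaedcegfccdbgaffecgcd')
  1 → (1, 'acaedcegfccdbgaffecgcd')
  2 → (3, 'aedcegfccdbgaffecgcd')
  3 → (15, 'affecgcd')
  4 → (13, 'bgaffecgcd')
  5 → (2, 'caedcegfccdbgaffecgcd')
  6 → (10, 'ccdbgaffecgcd')
  7 → (21, 'cd')
  8 → (11, 'cdbgaffecgcd')
  9 → (6, 'cegfccdbgaffecgcd')
  10 → (19, 'cgcd')
  11 → (22, 'd')
  12 → (12, 'dbgaffecgcd')
  13 → (5, 'dcegfccdbgaffecgcd')
  14 → (18, 'ecgcd')
  15 → (4, 'edcegfccdbgaffecgcd')
  16 → (7, 'egfccdbgaffecgcd')
  17 → (9, 'fccdbgaffecgcd')
  18 → (17, 'fecgcd')
  19 → (16, 'ffecgcd')
  20 → (14, 'gaffecgcd')
  21 → (20, 'gcd')
  22 → (8, 'gfccdbgaffecgcd')

SA = [0, 1, 3, 15, 13, 2, 10, 21, 11, 6, 19, 22, 12, 5, 18, 4, 7, 9, 17, 16, 14, 20, 8]
[i] adj suffixes → lcp
  [1] 0/1 → 1 ('a')
  [2] 1/3 → 1 ('a')
  [3] 3/15 → 1 ('a')
  [4] 15/13 → 0 ('')
  [5] 13/2 → 0 ('')
  [6] 2/10 → 1 ('c')
  [7] 10/21 → 1 ('c')
  [8] 21/11 → 2 ('cd')
  [9] 11/6 → 1 ('c')
  [10] 6/19 → 1 ('c')
  [11] 19/22 → 0 ('')
  [12] 22/12 → 1 ('d')
  [13] 12/5 → 1 ('d')
  [14] 5/18 → 0 ('')
  [15] 18/4 → 1 ('e')
  [16] 4/7 → 1 ('e')
  [17] 7/9 → 0 ('')
  [18] 9/17 → 1 ('f')
  [19] 17/16 → 1 ('f')
  [20] 16/14 → 0 ('')
  [21] 14/20 → 1 ('g')
  [22] 20/8 → 1 ('g')

[0, 1, 1, 1, 0, 0, 1, 1, 2, 1, 1, 0, 1, 1, 0, 1, 1, 0, 1, 1, 0, 1, 1]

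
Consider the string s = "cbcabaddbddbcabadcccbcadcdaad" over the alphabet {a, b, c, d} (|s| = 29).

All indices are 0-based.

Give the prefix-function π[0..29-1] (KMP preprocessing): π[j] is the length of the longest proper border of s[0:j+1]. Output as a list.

[0, 0, 1, 0, 0, 0, 0, 0, 0, 0, 0, 0, 1, 0, 0, 0, 0, 1, 1, 1, 2, 3, 4, 0, 1, 0, 0, 0, 0]

π[0] = 0
j=1 s[j]='b': π[1]=0 (border '')
j=2 s[j]='c': π[2]=1 (border 'c')
j=3 s[j]='a': k: 1→0; π[3]=0 (border '')
j=4 s[j]='b': π[4]=0 (border '')
j=5 s[j]='a': π[5]=0 (border '')
j=6 s[j]='d': π[6]=0 (border '')
j=7 s[j]='d': π[7]=0 (border '')
j=8 s[j]='b': π[8]=0 (border '')
j=9 s[j]='d': π[9]=0 (border '')
j=10 s[j]='d': π[10]=0 (border '')
j=11 s[j]='b': π[11]=0 (border '')
j=12 s[j]='c': π[12]=1 (border 'c')
j=13 s[j]='a': k: 1→0; π[13]=0 (border '')
j=14 s[j]='b': π[14]=0 (border '')
j=15 s[j]='a': π[15]=0 (border '')
j=16 s[j]='d': π[16]=0 (border '')
j=17 s[j]='c': π[17]=1 (border 'c')
j=18 s[j]='c': k: 1→0; π[18]=1 (border 'c')
j=19 s[j]='c': k: 1→0; π[19]=1 (border 'c')
j=20 s[j]='b': π[20]=2 (border 'cb')
j=21 s[j]='c': π[21]=3 (border 'cbc')
j=22 s[j]='a': π[22]=4 (border 'cbca')
j=23 s[j]='d': k: 4→0; π[23]=0 (border '')
j=24 s[j]='c': π[24]=1 (border 'c')
j=25 s[j]='d': k: 1→0; π[25]=0 (border '')
j=26 s[j]='a': π[26]=0 (border '')
j=27 s[j]='a': π[27]=0 (border '')
j=28 s[j]='d': π[28]=0 (border '')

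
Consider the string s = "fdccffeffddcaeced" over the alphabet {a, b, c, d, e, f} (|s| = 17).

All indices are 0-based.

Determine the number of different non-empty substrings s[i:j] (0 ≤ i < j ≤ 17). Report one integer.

rank→(start, suffix):
  0 → (12, 'aeced')
  1 → (11, 'caeced')
  2 → (2, 'ccffeffddcaeced')
  3 → (14, 'ced')
  4 → (3, 'cffeffddcaeced')
  5 → (16, 'd')
  6 → (10, 'dcaeced')
  7 → (1, 'dccffeffddcaeced')
  8 → (9, 'ddcaeced')
  9 → (13, 'eced')
  10 → (15, 'ed')
  11 → (6, 'effddcaeced')
  12 → (0, 'fdccffeffddcaeced')
  13 → (8, 'fddcaeced')
  14 → (5, 'feffddcaeced')
  15 → (7, 'ffddcaeced')
  16 → (4, 'ffeffddcaeced')

SA = [12, 11, 2, 14, 3, 16, 10, 1, 9, 13, 15, 6, 0, 8, 5, 7, 4]
rank  pair      lcp
   1  s[12:],s[11:]  0  ''
   2  s[11:],s[2:]  1  'c'
   3  s[2:],s[14:]  1  'c'
   4  s[14:],s[3:]  1  'c'
   5  s[3:],s[16:]  0  ''
   6  s[16:],s[10:]  1  'd'
   7  s[10:],s[1:]  2  'dc'
   8  s[1:],s[9:]  1  'd'
   9  s[9:],s[13:]  0  ''
  10  s[13:],s[15:]  1  'e'
  11  s[15:],s[6:]  1  'e'
  12  s[6:],s[0:]  0  ''
  13  s[0:],s[8:]  2  'fd'
  14  s[8:],s[5:]  1  'f'
  15  s[5:],s[7:]  1  'f'
  16  s[7:],s[4:]  2  'ff'

n(n+1)/2 = 17·18/2 = 153
Σ LCP = 0 + 0 + 1 + 1 + 1 + 0 + 1 + 2 + 1 + 0 + 1 + 1 + 0 + 2 + 1 + 1 + 2 = 15
distinct = 153 − 15 = 138

138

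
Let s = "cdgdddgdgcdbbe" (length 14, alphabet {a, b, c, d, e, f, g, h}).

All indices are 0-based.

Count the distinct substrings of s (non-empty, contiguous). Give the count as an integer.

rank | idx | suffix
   0 |  11 | bbe
   1 |  12 | be
   2 |   9 | cdbbe
   3 |   0 | cdgdddgdgcdbbe
   4 |  10 | dbbe
   5 |   3 | dddgdgcdbbe
   6 |   4 | ddgdgcdbbe
   7 |   7 | dgcdbbe
   8 |   1 | dgdddgdgcdbbe
   9 |   5 | dgdgcdbbe
  10 |  13 | e
  11 |   8 | gcdbbe
  12 |   2 | gdddgdgcdbbe
  13 |   6 | gdgcdbbe

SA = [11, 12, 9, 0, 10, 3, 4, 7, 1, 5, 13, 8, 2, 6]
i: (SA[i-1],SA[i]) lcp shared
  1: (11,12) 1 'b'
  2: (12,9) 0 ''
  3: (9,0) 2 'cd'
  4: (0,10) 0 ''
  5: (10,3) 1 'd'
  6: (3,4) 2 'dd'
  7: (4,7) 1 'd'
  8: (7,1) 2 'dg'
  9: (1,5) 3 'dgd'
  10: (5,13) 0 ''
  11: (13,8) 0 ''
  12: (8,2) 1 'g'
  13: (2,6) 2 'gd'

n(n+1)/2 = 14·15/2 = 105
Σ LCP = 0 + 1 + 0 + 2 + 0 + 1 + 2 + 1 + 2 + 3 + 0 + 0 + 1 + 2 = 15
distinct = 105 − 15 = 90

90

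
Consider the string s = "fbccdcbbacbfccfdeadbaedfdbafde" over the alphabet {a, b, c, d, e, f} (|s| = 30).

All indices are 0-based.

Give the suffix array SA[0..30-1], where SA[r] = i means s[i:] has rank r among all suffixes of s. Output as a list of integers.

sorted suffixes:
  #0 SA[0]=8  'acbfccfdeadbaedfdbafde'
  #1 SA[1]=17  'adbaedfdbafde'
  #2 SA[2]=20  'aedfdbafde'
  #3 SA[3]=26  'afde'
  #4 SA[4]=7  'bacbfccfdeadbaedfdbafde'
  #5 SA[5]=19  'baedfdbafde'
  #6 SA[6]=25  'bafde'
  #7 SA[7]=6  'bbacbfccfdeadbaedfdbafde'
  #8 SA[8]=1  'bccdcbbacbfccfdeadbaedfdbafde'
  #9 SA[9]=10  'bfccfdeadbaedfdbafde'
  #10 SA[10]=5  'cbbacbfccfdeadbaedfdbafde'
  #11 SA[11]=9  'cbfccfdeadbaedfdbafde'
  #12 SA[12]=2  'ccdcbbacbfccfdeadbaedfdbafde'
  #13 SA[13]=12  'ccfdeadbaedfdbafde'
  #14 SA[14]=3  'cdcbbacbfccfdeadbaedfdbafde'
  #15 SA[15]=13  'cfdeadbaedfdbafde'
  #16 SA[16]=18  'dbaedfdbafde'
  #17 SA[17]=24  'dbafde'
  #18 SA[18]=4  'dcbbacbfccfdeadbaedfdbafde'
  #19 SA[19]=28  'de'
  #20 SA[20]=15  'deadbaedfdbafde'
  #21 SA[21]=22  'dfdbafde'
  #22 SA[22]=29  'e'
  #23 SA[23]=16  'eadbaedfdbafde'
  #24 SA[24]=21  'edfdbafde'
  #25 SA[25]=0  'fbccdcbbacbfccfdeadbaedfdbafde'
  #26 SA[26]=11  'fccfdeadbaedfdbafde'
  #27 SA[27]=23  'fdbafde'
  #28 SA[28]=27  'fde'
  #29 SA[29]=14  'fdeadbaedfdbafde'

[8, 17, 20, 26, 7, 19, 25, 6, 1, 10, 5, 9, 2, 12, 3, 13, 18, 24, 4, 28, 15, 22, 29, 16, 21, 0, 11, 23, 27, 14]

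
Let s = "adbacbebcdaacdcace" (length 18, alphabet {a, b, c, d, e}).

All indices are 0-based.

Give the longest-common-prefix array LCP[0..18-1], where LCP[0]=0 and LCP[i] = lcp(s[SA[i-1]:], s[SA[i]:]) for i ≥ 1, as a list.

rank→(start, suffix):
  0 → (10, 'aacdcace')
  1 → (3, 'acbebcdaacdcace')
  2 → (11, 'acdcace')
  3 → (15, 'ace')
  4 → (0, 'adbacbebcdaacdcace')
  5 → (2, 'bacbebcdaacdcace')
  6 → (7, 'bcdaacdcace')
  7 → (5, 'bebcdaacdcace')
  8 → (14, 'cace')
  9 → (4, 'cbebcdaacdcace')
  10 → (8, 'cdaacdcace')
  11 → (12, 'cdcace')
  12 → (16, 'ce')
  13 → (9, 'daacdcace')
  14 → (1, 'dbacbebcdaacdcace')
  15 → (13, 'dcace')
  16 → (17, 'e')
  17 → (6, 'ebcdaacdcace')

SA = [10, 3, 11, 15, 0, 2, 7, 5, 14, 4, 8, 12, 16, 9, 1, 13, 17, 6]
i: (SA[i-1],SA[i]) lcp shared
  1: (10,3) 1 'a'
  2: (3,11) 2 'ac'
  3: (11,15) 2 'ac'
  4: (15,0) 1 'a'
  5: (0,2) 0 ''
  6: (2,7) 1 'b'
  7: (7,5) 1 'b'
  8: (5,14) 0 ''
  9: (14,4) 1 'c'
  10: (4,8) 1 'c'
  11: (8,12) 2 'cd'
  12: (12,16) 1 'c'
  13: (16,9) 0 ''
  14: (9,1) 1 'd'
  15: (1,13) 1 'd'
  16: (13,17) 0 ''
  17: (17,6) 1 'e'

[0, 1, 2, 2, 1, 0, 1, 1, 0, 1, 1, 2, 1, 0, 1, 1, 0, 1]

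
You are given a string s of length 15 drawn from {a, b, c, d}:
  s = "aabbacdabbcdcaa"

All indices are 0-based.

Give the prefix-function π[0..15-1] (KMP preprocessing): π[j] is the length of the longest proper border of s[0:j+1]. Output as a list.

[0, 1, 0, 0, 1, 0, 0, 1, 0, 0, 0, 0, 0, 1, 2]

π[0] = 0
j=1 s[j]='a': π[1]=1 (border 'a')
j=2 s[j]='b': k: 1→0; π[2]=0 (border '')
j=3 s[j]='b': π[3]=0 (border '')
j=4 s[j]='a': π[4]=1 (border 'a')
j=5 s[j]='c': k: 1→0; π[5]=0 (border '')
j=6 s[j]='d': π[6]=0 (border '')
j=7 s[j]='a': π[7]=1 (border 'a')
j=8 s[j]='b': k: 1→0; π[8]=0 (border '')
j=9 s[j]='b': π[9]=0 (border '')
j=10 s[j]='c': π[10]=0 (border '')
j=11 s[j]='d': π[11]=0 (border '')
j=12 s[j]='c': π[12]=0 (border '')
j=13 s[j]='a': π[13]=1 (border 'a')
j=14 s[j]='a': π[14]=2 (border 'aa')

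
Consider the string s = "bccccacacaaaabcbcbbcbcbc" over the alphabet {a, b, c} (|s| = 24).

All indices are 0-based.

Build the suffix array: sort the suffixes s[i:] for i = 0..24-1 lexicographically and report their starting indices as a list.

sorted suffixes:
  #0 SA[0]=9  'aaaabcbcbbcbcbc'
  #1 SA[1]=10  'aaabcbcbbcbcbc'
  #2 SA[2]=11  'aabcbcbbcbcbc'
  #3 SA[3]=12  'abcbcbbcbcbc'
  #4 SA[4]=7  'acaaaabcbcbbcbcbc'
  #5 SA[5]=5  'acacaaaabcbcbbcbcbc'
  #6 SA[6]=17  'bbcbcbc'
  #7 SA[7]=22  'bc'
  #8 SA[8]=15  'bcbbcbcbc'
  #9 SA[9]=20  'bcbc'
  #10 SA[10]=13  'bcbcbbcbcbc'
  #11 SA[11]=18  'bcbcbc'
  #12 SA[12]=0  'bccccacacaaaabcbcbbcbcbc'
  #13 SA[13]=23  'c'
  #14 SA[14]=8  'caaaabcbcbbcbcbc'
  #15 SA[15]=6  'cacaaaabcbcbbcbcbc'
  #16 SA[16]=4  'cacacaaaabcbcbbcbcbc'
  #17 SA[17]=16  'cbbcbcbc'
  #18 SA[18]=21  'cbc'
  #19 SA[19]=14  'cbcbbcbcbc'
  #20 SA[20]=19  'cbcbc'
  #21 SA[21]=3  'ccacacaaaabcbcbbcbcbc'
  #22 SA[22]=2  'cccacacaaaabcbcbbcbcbc'
  #23 SA[23]=1  'ccccacacaaaabcbcbbcbcbc'

[9, 10, 11, 12, 7, 5, 17, 22, 15, 20, 13, 18, 0, 23, 8, 6, 4, 16, 21, 14, 19, 3, 2, 1]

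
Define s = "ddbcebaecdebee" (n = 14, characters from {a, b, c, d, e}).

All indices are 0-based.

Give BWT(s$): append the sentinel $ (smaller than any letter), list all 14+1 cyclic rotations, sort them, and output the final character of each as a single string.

ebedeebd$cecdab

rank  rotation         last
    0  $ddbcebaecdebee  e
    1  aecdebee$ddbceb  b
    2  baecdebee$ddbce  e
    3  bcebaecdebee$dd  d
    4  bee$ddbcebaecde  e
    5  cdebee$ddbcebae  e
    6  cebaecdebee$ddb  b
    7  dbcebaecdebee$d  d
    8  ddbcebaecdebee$  $
    9  debee$ddbcebaec  c
   10  e$ddbcebaecdebe  e
   11  ebaecdebee$ddbc  c
   12  ebee$ddbcebaecd  d
   13  ecdebee$ddbceba  a
   14  ee$ddbcebaecdeb  b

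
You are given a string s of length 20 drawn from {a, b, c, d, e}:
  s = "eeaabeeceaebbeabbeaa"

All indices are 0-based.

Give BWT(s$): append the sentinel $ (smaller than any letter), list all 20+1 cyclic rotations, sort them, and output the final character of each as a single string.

rank  rotation               last
    0  $eeaabeeceaebbeabbeaa  a
    1  a$eeaabeeceaebbeabbea  a
    2  aa$eeaabeeceaebbeabbe  e
    3  aabeeceaebbeabbeaa$ee  e
    4  abbeaa$eeaabeeceaebbe  e
    5  abeeceaebbeabbeaa$eea  a
    6  aebbeabbeaa$eeaabeece  e
    7  bbeaa$eeaabeeceaebbea  a
    8  bbeabbeaa$eeaabeeceae  e
    9  beaa$eeaabeeceaebbeab  b
   10  beabbeaa$eeaabeeceaeb  b
   11  beeceaebbeabbeaa$eeaa  a
   12  ceaebbeabbeaa$eeaabee  e
   13  eaa$eeaabeeceaebbeabb  b
   14  eaabeeceaebbeabbeaa$e  e
   15  eabbeaa$eeaabeeceaebb  b
   16  eaebbeabbeaa$eeaabeec  c
   17  ebbeabbeaa$eeaabeecea  a
   18  eceaebbeabbeaa$eeaabe  e
   19  eeaabeeceaebbeabbeaa$  $
   20  eeceaebbeabbeaa$eeaab  b

aaeeeaeaebbaebebcae$b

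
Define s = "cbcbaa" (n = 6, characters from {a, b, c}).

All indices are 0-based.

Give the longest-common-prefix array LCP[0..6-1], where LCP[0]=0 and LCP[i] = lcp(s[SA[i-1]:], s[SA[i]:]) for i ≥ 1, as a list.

rank | idx | suffix
   0 |   5 | a
   1 |   4 | aa
   2 |   3 | baa
   3 |   1 | bcbaa
   4 |   2 | cbaa
   5 |   0 | cbcbaa

SA = [5, 4, 3, 1, 2, 0]
[i] adj suffixes → lcp
  [1] 5/4 → 1 ('a')
  [2] 4/3 → 0 ('')
  [3] 3/1 → 1 ('b')
  [4] 1/2 → 0 ('')
  [5] 2/0 → 2 ('cb')

[0, 1, 0, 1, 0, 2]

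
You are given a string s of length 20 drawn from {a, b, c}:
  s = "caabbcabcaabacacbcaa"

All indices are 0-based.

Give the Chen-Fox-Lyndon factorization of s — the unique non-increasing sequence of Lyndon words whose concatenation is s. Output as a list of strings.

emit factor 1: 'c' (i=0, period=1)
emit factor 2: 'aabbcabc' (i=1, period=8)
emit factor 3: 'aabacacbc' (i=9, period=9)
emit factor 4: 'a' (i=18, period=1)
emit factor 5: 'a' (i=19, period=1)

["c", "aabbcabc", "aabacacbc", "a", "a"]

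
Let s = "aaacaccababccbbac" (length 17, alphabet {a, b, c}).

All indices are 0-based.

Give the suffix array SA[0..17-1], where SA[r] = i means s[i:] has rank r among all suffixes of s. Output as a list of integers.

sorted suffixes:
  #0 SA[0]=0  'aaacaccababccbbac'
  #1 SA[1]=1  'aacaccababccbbac'
  #2 SA[2]=7  'ababccbbac'
  #3 SA[3]=9  'abccbbac'
  #4 SA[4]=15  'ac'
  #5 SA[5]=2  'acaccababccbbac'
  #6 SA[6]=4  'accababccbbac'
  #7 SA[7]=8  'babccbbac'
  #8 SA[8]=14  'bac'
  #9 SA[9]=13  'bbac'
  #10 SA[10]=10  'bccbbac'
  #11 SA[11]=16  'c'
  #12 SA[12]=6  'cababccbbac'
  #13 SA[13]=3  'caccababccbbac'
  #14 SA[14]=12  'cbbac'
  #15 SA[15]=5  'ccababccbbac'
  #16 SA[16]=11  'ccbbac'

[0, 1, 7, 9, 15, 2, 4, 8, 14, 13, 10, 16, 6, 3, 12, 5, 11]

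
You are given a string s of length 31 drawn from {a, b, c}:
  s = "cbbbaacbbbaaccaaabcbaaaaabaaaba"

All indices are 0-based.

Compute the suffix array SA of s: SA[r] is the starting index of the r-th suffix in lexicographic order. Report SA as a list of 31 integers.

[30, 20, 21, 26, 22, 14, 27, 23, 15, 4, 10, 28, 24, 16, 5, 11, 29, 19, 25, 3, 9, 2, 8, 1, 7, 17, 13, 18, 0, 6, 12]

sorted suffixes:
  #0 SA[0]=30  'a'
  #1 SA[1]=20  'aaaaabaaaba'
  #2 SA[2]=21  'aaaabaaaba'
  #3 SA[3]=26  'aaaba'
  #4 SA[4]=22  'aaabaaaba'
  #5 SA[5]=14  'aaabcbaaaaabaaaba'
  #6 SA[6]=27  'aaba'
  #7 SA[7]=23  'aabaaaba'
  #8 SA[8]=15  'aabcbaaaaabaaaba'
  #9 SA[9]=4  'aacbbbaaccaaabcbaaaaabaaaba'
  #10 SA[10]=10  'aaccaaabcbaaaaabaaaba'
  #11 SA[11]=28  'aba'
  #12 SA[12]=24  'abaaaba'
  #13 SA[13]=16  'abcbaaaaabaaaba'
  #14 SA[14]=5  'acbbbaaccaaabcbaaaaabaaaba'
  #15 SA[15]=11  'accaaabcbaaaaabaaaba'
  #16 SA[16]=29  'ba'
  #17 SA[17]=19  'baaaaabaaaba'
  #18 SA[18]=25  'baaaba'
  #19 SA[19]=3  'baacbbbaaccaaabcbaaaaabaaaba'
  #20 SA[20]=9  'baaccaaabcbaaaaabaaaba'
  #21 SA[21]=2  'bbaacbbbaaccaaabcbaaaaabaaaba'
  #22 SA[22]=8  'bbaaccaaabcbaaaaabaaaba'
  #23 SA[23]=1  'bbbaacbbbaaccaaabcbaaaaabaaaba'
  #24 SA[24]=7  'bbbaaccaaabcbaaaaabaaaba'
  #25 SA[25]=17  'bcbaaaaabaaaba'
  #26 SA[26]=13  'caaabcbaaaaabaaaba'
  #27 SA[27]=18  'cbaaaaabaaaba'
  #28 SA[28]=0  'cbbbaacbbbaaccaaabcbaaaaabaaaba'
  #29 SA[29]=6  'cbbbaaccaaabcbaaaaabaaaba'
  #30 SA[30]=12  'ccaaabcbaaaaabaaaba'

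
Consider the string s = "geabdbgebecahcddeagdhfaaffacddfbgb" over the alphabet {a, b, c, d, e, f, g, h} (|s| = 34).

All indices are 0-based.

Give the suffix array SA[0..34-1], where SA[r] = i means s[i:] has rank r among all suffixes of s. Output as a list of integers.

[22, 2, 26, 23, 17, 11, 33, 3, 8, 31, 5, 10, 13, 27, 4, 14, 28, 15, 29, 19, 1, 16, 7, 9, 21, 25, 30, 24, 32, 18, 0, 6, 12, 20]

sorted suffixes:
  #0 SA[0]=22  'aaffacddfbgb'
  #1 SA[1]=2  'abdbgebecahcddeagdhfaaffacddfbgb'
  #2 SA[2]=26  'acddfbgb'
  #3 SA[3]=23  'affacddfbgb'
  #4 SA[4]=17  'agdhfaaffacddfbgb'
  #5 SA[5]=11  'ahcddeagdhfaaffacddfbgb'
  #6 SA[6]=33  'b'
  #7 SA[7]=3  'bdbgebecahcddeagdhfaaffacddfbgb'
  #8 SA[8]=8  'becahcddeagdhfaaffacddfbgb'
  #9 SA[9]=31  'bgb'
  #10 SA[10]=5  'bgebecahcddeagdhfaaffacddfbgb'
  #11 SA[11]=10  'cahcddeagdhfaaffacddfbgb'
  #12 SA[12]=13  'cddeagdhfaaffacddfbgb'
  #13 SA[13]=27  'cddfbgb'
  #14 SA[14]=4  'dbgebecahcddeagdhfaaffacddfbgb'
  #15 SA[15]=14  'ddeagdhfaaffacddfbgb'
  #16 SA[16]=28  'ddfbgb'
  #17 SA[17]=15  'deagdhfaaffacddfbgb'
  #18 SA[18]=29  'dfbgb'
  #19 SA[19]=19  'dhfaaffacddfbgb'
  #20 SA[20]=1  'eabdbgebecahcddeagdhfaaffacddfbgb'
  #21 SA[21]=16  'eagdhfaaffacddfbgb'
  #22 SA[22]=7  'ebecahcddeagdhfaaffacddfbgb'
  #23 SA[23]=9  'ecahcddeagdhfaaffacddfbgb'
  #24 SA[24]=21  'faaffacddfbgb'
  #25 SA[25]=25  'facddfbgb'
  #26 SA[26]=30  'fbgb'
  #27 SA[27]=24  'ffacddfbgb'
  #28 SA[28]=32  'gb'
  #29 SA[29]=18  'gdhfaaffacddfbgb'
  #30 SA[30]=0  'geabdbgebecahcddeagdhfaaffacddfbgb'
  #31 SA[31]=6  'gebecahcddeagdhfaaffacddfbgb'
  #32 SA[32]=12  'hcddeagdhfaaffacddfbgb'
  #33 SA[33]=20  'hfaaffacddfbgb'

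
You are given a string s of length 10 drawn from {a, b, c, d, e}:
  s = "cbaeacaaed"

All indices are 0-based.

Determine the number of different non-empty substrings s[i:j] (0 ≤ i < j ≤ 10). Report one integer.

49

rank | idx | suffix
   0 |   6 | aaed
   1 |   4 | acaaed
   2 |   2 | aeacaaed
   3 |   7 | aed
   4 |   1 | baeacaaed
   5 |   5 | caaed
   6 |   0 | cbaeacaaed
   7 |   9 | d
   8 |   3 | eacaaed
   9 |   8 | ed

SA = [6, 4, 2, 7, 1, 5, 0, 9, 3, 8]
[i] adj suffixes → lcp
  [1] 6/4 → 1 ('a')
  [2] 4/2 → 1 ('a')
  [3] 2/7 → 2 ('ae')
  [4] 7/1 → 0 ('')
  [5] 1/5 → 0 ('')
  [6] 5/0 → 1 ('c')
  [7] 0/9 → 0 ('')
  [8] 9/3 → 0 ('')
  [9] 3/8 → 1 ('e')

n(n+1)/2 = 10·11/2 = 55
Σ LCP = 0 + 1 + 1 + 2 + 0 + 0 + 1 + 0 + 0 + 1 = 6
distinct = 55 − 6 = 49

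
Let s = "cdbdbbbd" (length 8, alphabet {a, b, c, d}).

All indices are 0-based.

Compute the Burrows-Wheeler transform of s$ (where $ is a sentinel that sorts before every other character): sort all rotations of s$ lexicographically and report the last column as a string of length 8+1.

ddbbd$bbc

rank  rotation   last
    0  $cdbdbbbd  d
    1  bbbd$cdbd  d
    2  bbd$cdbdb  b
    3  bd$cdbdbb  b
    4  bdbbbd$cd  d
    5  cdbdbbbd$  $
    6  d$cdbdbbb  b
    7  dbbbd$cdb  b
    8  dbdbbbd$c  c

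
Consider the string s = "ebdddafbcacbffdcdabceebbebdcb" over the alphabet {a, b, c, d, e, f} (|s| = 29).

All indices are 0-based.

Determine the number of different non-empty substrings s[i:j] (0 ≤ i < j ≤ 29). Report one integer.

403

rank | idx | suffix
   0 |  17 | abceebbebdcb
   1 |   9 | acbffdcdabceebbebdcb
   2 |   5 | afbcacbffdcdabceebbebdcb
   3 |  28 | b
   4 |  22 | bbebdcb
   5 |   7 | bcacbffdcdabceebbebdcb
   6 |  18 | bceebbebdcb
   7 |  25 | bdcb
   8 |   1 | bdddafbcacbffdcdabceebbebdcb
   9 |  23 | bebdcb
  10 |  11 | bffdcdabceebbebdcb
  11 |   8 | cacbffdcdabceebbebdcb
  12 |  27 | cb
  13 |  10 | cbffdcdabceebbebdcb
  14 |  15 | cdabceebbebdcb
  15 |  19 | ceebbebdcb
  16 |  16 | dabceebbebdcb
  17 |   4 | dafbcacbffdcdabceebbebdcb
  18 |  26 | dcb
  19 |  14 | dcdabceebbebdcb
  20 |   3 | ddafbcacbffdcdabceebbebdcb
  21 |   2 | dddafbcacbffdcdabceebbebdcb
  22 |  21 | ebbebdcb
  23 |  24 | ebdcb
  24 |   0 | ebdddafbcacbffdcdabceebbebdcb
  25 |  20 | eebbebdcb
  26 |   6 | fbcacbffdcdabceebbebdcb
  27 |  13 | fdcdabceebbebdcb
  28 |  12 | ffdcdabceebbebdcb

SA = [17, 9, 5, 28, 22, 7, 18, 25, 1, 23, 11, 8, 27, 10, 15, 19, 16, 4, 26, 14, 3, 2, 21, 24, 0, 20, 6, 13, 12]
[i] adj suffixes → lcp
  [1] 17/9 → 1 ('a')
  [2] 9/5 → 1 ('a')
  [3] 5/28 → 0 ('')
  [4] 28/22 → 1 ('b')
  [5] 22/7 → 1 ('b')
  [6] 7/18 → 2 ('bc')
  [7] 18/25 → 1 ('b')
  [8] 25/1 → 2 ('bd')
  [9] 1/23 → 1 ('b')
  [10] 23/11 → 1 ('b')
  [11] 11/8 → 0 ('')
  [12] 8/27 → 1 ('c')
  [13] 27/10 → 2 ('cb')
  [14] 10/15 → 1 ('c')
  [15] 15/19 → 1 ('c')
  [16] 19/16 → 0 ('')
  [17] 16/4 → 2 ('da')
  [18] 4/26 → 1 ('d')
  [19] 26/14 → 2 ('dc')
  [20] 14/3 → 1 ('d')
  [21] 3/2 → 2 ('dd')
  [22] 2/21 → 0 ('')
  [23] 21/24 → 2 ('eb')
  [24] 24/0 → 3 ('ebd')
  [25] 0/20 → 1 ('e')
  [26] 20/6 → 0 ('')
  [27] 6/13 → 1 ('f')
  [28] 13/12 → 1 ('f')

n(n+1)/2 = 29·30/2 = 435
Σ LCP = 0 + 1 + 1 + 0 + 1 + 1 + 2 + 1 + 2 + 1 + 1 + 0 + 1 + 2 + 1 + 1 + 0 + 2 + 1 + 2 + 1 + 2 + 0 + 2 + 3 + 1 + 0 + 1 + 1 = 32
distinct = 435 − 32 = 403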